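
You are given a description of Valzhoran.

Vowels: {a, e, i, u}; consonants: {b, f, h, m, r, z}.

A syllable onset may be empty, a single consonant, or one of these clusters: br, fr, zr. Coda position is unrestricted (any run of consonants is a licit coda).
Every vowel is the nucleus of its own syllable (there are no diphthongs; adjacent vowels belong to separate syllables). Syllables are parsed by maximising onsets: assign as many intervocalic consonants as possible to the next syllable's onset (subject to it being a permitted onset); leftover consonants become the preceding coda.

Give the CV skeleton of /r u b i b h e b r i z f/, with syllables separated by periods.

Vowels present: u, i, e, i; each is a nucleus, giving 4 syllables.
/u…i/ gap (V1→V2): just /b/ — single C goes to the following onset.
/i…e/ gap (V2→V3): /bh/ — longest licit onset from the right is /h/, leaving /b/ as coda.
/e…i/ gap (V3→V4): cluster /br/ — /br/ is itself a permitted onset, so the whole cluster goes right; preceding coda = ∅.
Result: ru.bib.he.brizf.
Mapping each syllable to C/V: /ru/ → CV, /bib/ → CVC, /he/ → CV, /brizf/ → CCVCC.

CV.CVC.CV.CCVCC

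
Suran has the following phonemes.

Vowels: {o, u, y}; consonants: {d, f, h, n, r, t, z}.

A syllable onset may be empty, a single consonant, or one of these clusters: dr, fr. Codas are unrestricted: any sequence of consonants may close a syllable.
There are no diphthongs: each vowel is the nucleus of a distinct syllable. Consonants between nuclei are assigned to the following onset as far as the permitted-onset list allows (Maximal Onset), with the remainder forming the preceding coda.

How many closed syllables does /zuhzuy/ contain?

1

Nuclei (vowels): u, u, y → 3 syllables.
/u…u/ gap (V1→V2): /hz/; trying suffixes from longest down, /z/ is the first permitted one, so coda /h/ | onset /z/.
/u…y/ gap (V2→V3): no consonants, so the boundary falls immediately after /u/.
Result: zuh.zu.y.
Classifying each syllable: /zuh/ (closed), /zu/ (open), /y/ (open).
Closed syllables: 1.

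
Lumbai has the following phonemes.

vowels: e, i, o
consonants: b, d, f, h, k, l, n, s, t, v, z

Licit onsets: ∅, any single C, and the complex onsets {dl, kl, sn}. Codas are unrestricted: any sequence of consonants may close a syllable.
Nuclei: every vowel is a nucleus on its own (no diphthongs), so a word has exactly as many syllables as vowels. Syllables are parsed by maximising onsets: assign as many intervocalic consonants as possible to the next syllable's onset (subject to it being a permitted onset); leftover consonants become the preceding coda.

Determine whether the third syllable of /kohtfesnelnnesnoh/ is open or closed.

closed

The vowels are o, e, e, e, o — 5 nuclei, so 5 syllables.
Between /o/ (V1) and /e/ (V2): /htf/ splits as /ht/ + /f/ (/f/ is the longest suffix that is a licit onset).
Between /e/ (V2) and /e/ (V3): /sn/ is a licit onset in full, so it all attaches to the next syllable.
Between /e/ (V3) and /e/ (V4): /lnn/; trying suffixes from longest down, /n/ is the first permitted one, so coda /ln/ | onset /n/.
Between /e/ (V4) and /o/ (V5): /sn/ — entire cluster is a permitted onset → onset /sn/, coda ∅.
Putting it together: koht.fe.sneln.ne.snoh.
Syllable 3 is /sneln/ with coda /ln/, so it is closed.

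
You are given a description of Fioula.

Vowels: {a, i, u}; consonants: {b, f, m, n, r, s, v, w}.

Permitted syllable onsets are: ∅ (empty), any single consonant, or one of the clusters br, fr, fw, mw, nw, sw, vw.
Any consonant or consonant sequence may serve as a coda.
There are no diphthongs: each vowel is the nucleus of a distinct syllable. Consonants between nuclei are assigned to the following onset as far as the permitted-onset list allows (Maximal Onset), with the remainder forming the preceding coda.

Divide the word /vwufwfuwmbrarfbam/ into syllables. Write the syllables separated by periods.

vwufw.fuwm.brarf.bam

Nuclei (vowels): u, u, a, a → 4 syllables.
Between /u/ (V1) and /u/ (V2): cluster /fwf/ — the longest permitted-onset suffix is /f/; onset = /f/, preceding coda = /fw/.
Between /u/ (V2) and /a/ (V3): /wmbr/ — longest licit onset from the right is /br/, leaving /wm/ as coda.
Between /a/ (V3) and /a/ (V4): cluster /rfb/ — the longest permitted-onset suffix is /b/; onset = /b/, preceding coda = /rf/.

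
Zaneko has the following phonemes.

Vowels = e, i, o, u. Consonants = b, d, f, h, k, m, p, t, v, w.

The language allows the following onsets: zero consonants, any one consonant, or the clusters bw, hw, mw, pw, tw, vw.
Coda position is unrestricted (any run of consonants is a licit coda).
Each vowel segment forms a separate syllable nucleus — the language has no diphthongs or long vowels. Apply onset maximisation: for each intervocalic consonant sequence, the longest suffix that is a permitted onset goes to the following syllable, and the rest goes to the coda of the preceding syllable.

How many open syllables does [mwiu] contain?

2

Nuclei (vowels): i, u → 2 syllables.
V1 /i/ – V2 /u/: no consonants, so the boundary falls immediately after /i/.
Putting it together: mwi.u.
Classifying each syllable: /mwi/ (open), /u/ (open).
Open syllables: 2.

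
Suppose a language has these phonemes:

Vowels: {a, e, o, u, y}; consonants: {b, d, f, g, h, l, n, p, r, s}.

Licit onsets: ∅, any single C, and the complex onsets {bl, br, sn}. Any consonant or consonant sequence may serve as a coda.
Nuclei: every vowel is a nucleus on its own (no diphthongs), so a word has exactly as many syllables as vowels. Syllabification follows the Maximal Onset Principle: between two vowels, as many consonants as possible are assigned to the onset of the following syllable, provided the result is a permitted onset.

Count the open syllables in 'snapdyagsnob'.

Vowels present: a, y, a, o; each is a nucleus, giving 4 syllables.
/a…y/ gap (V1→V2): /pd/; trying suffixes from longest down, /d/ is the first permitted one, so coda /p/ | onset /d/.
/y…a/ gap (V2→V3): hiatus — the boundary sits between the two vowels.
/a…o/ gap (V3→V4): /gsn/ splits as /g/ + /sn/ (/sn/ is the longest suffix that is a licit onset).
Result: snap.dy.ag.snob.
Classifying each syllable: /snap/ (closed), /dy/ (open), /ag/ (closed), /snob/ (closed).
Open syllables: 1.

1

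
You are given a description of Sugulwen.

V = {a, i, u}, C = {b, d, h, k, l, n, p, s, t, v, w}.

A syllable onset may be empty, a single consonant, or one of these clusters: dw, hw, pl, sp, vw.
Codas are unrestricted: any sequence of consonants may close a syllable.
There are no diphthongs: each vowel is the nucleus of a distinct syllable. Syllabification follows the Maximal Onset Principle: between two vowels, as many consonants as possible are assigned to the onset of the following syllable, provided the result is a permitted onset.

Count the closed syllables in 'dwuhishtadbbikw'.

3

Vowels present: u, i, a, i; each is a nucleus, giving 4 syllables.
/u…i/ gap (V1→V2): just /h/ — single C goes to the following onset.
/i…a/ gap (V2→V3): /sht/ — longest licit onset from the right is /t/, leaving /sh/ as coda.
/a…i/ gap (V3→V4): /dbb/ splits as /db/ + /b/ (/b/ is the longest suffix that is a licit onset).
So the parse is dwu.hish.tadb.bikw.
Classifying each syllable: /dwu/ (open), /hish/ (closed), /tadb/ (closed), /bikw/ (closed).
Closed syllables: 3.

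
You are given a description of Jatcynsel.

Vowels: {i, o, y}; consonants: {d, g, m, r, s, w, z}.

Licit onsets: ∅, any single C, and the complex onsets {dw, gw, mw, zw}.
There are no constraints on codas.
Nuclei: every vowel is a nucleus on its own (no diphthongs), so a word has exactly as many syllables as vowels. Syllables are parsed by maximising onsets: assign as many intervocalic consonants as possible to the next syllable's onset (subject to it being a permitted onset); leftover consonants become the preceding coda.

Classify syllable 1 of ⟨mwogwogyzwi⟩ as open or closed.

The vowels are o, o, y, i — 4 nuclei, so 4 syllables.
V1 /o/ – V2 /o/: cluster /gw/ — /gw/ is itself a permitted onset, so the whole cluster goes right; preceding coda = ∅.
V2 /o/ – V3 /y/: /g/ → onset of the next syllable (single consonants are always licit onsets).
V3 /y/ – V4 /i/: /zw/ — entire cluster is a permitted onset → onset /zw/, coda ∅.
Syllabification: mwo.gwo.gy.zwi.
Syllable 1 is /mwo/; it ends in its nucleus with no coda, so it is open.

open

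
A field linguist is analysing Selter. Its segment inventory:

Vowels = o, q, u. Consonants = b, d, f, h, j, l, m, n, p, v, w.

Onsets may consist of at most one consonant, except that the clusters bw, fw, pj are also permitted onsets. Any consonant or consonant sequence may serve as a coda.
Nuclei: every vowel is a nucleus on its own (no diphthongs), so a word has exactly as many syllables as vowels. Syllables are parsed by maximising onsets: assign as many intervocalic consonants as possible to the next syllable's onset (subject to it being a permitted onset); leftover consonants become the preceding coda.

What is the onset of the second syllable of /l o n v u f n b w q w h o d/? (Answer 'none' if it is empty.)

Nuclei (vowels): o, u, q, o → 4 syllables.
σ1/σ2 boundary: /nv/ — longest licit onset from the right is /v/, leaving /n/ as coda.
σ2/σ3 boundary: /fnbw/ splits as /fn/ + /bw/ (/bw/ is the longest suffix that is a licit onset).
σ3/σ4 boundary: /wh/; trying suffixes from longest down, /h/ is the first permitted one, so coda /w/ | onset /h/.
Putting it together: lon.vufn.bwqw.hod.
Syllable 2 is /vufn/: onset /v/, nucleus /u/, coda /fn/.

v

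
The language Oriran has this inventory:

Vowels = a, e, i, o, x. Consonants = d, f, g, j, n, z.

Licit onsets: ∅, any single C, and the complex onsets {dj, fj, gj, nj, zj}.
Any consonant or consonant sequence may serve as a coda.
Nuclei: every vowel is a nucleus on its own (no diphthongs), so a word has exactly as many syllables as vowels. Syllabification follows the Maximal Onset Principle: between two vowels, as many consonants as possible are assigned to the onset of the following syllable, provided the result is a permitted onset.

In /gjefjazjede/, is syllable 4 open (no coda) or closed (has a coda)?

open

Vowels present: e, a, e, e; each is a nucleus, giving 4 syllables.
/e…a/ gap (V1→V2): /fj/ — entire cluster is a permitted onset → onset /fj/, coda ∅.
/a…e/ gap (V2→V3): /zj/ — entire cluster is a permitted onset → onset /zj/, coda ∅.
/e…e/ gap (V3→V4): /d/ → onset of the next syllable (single consonants are always licit onsets).
Putting it together: gje.fja.zje.de.
Syllable 4 is /de/; it ends in its nucleus with no coda, so it is open.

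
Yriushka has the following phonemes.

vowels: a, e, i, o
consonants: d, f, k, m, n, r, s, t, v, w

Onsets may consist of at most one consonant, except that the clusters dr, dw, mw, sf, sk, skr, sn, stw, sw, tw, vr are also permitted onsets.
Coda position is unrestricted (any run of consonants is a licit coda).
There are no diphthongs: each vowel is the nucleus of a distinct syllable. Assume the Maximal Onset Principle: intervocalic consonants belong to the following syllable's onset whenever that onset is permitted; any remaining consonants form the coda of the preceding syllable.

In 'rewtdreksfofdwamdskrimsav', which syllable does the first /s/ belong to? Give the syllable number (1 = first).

3

The vowels are e, e, o, a, i, a — 6 nuclei, so 6 syllables.
V1 /e/ – V2 /e/: /wtdr/ — longest licit onset from the right is /dr/, leaving /wt/ as coda.
V2 /e/ – V3 /o/: /ksf/; trying suffixes from longest down, /sf/ is the first permitted one, so coda /k/ | onset /sf/.
V3 /o/ – V4 /a/: /fdw/ splits as /f/ + /dw/ (/dw/ is the longest suffix that is a licit onset).
V4 /a/ – V5 /i/: /mdskr/; trying suffixes from longest down, /skr/ is the first permitted one, so coda /md/ | onset /skr/.
V5 /i/ – V6 /a/: /ms/ splits as /m/ + /s/ (/s/ is the longest suffix that is a licit onset).
Syllabification: rewt.drek.sfof.dwamd.skrim.sav.
The first /s/ is in the onset of syllable 3 (/sfof/).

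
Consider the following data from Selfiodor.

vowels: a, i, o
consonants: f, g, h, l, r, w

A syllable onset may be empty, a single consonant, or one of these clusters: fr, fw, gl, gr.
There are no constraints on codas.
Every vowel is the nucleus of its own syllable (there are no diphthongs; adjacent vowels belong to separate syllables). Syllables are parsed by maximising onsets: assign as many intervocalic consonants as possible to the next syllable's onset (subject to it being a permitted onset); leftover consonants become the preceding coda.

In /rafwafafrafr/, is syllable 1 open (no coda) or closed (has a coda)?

Vowels present: a, a, a, a; each is a nucleus, giving 4 syllables.
V1 /a/ – V2 /a/: /fw/ is a licit onset in full, so it all attaches to the next syllable.
V2 /a/ – V3 /a/: /f/ → onset of the next syllable (single consonants are always licit onsets).
V3 /a/ – V4 /a/: cluster /fr/ — /fr/ is itself a permitted onset, so the whole cluster goes right; preceding coda = ∅.
Putting it together: ra.fwa.fa.frafr.
Syllable 1 is /ra/; it ends in its nucleus with no coda, so it is open.

open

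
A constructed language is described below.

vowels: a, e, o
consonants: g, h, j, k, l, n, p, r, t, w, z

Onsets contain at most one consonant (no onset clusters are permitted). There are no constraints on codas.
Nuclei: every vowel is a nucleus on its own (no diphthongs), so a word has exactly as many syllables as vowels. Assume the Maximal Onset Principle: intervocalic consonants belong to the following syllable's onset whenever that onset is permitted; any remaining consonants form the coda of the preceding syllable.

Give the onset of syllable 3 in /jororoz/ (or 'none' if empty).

Vowels present: o, o, o; each is a nucleus, giving 3 syllables.
σ1/σ2 boundary: /r/ is a single consonant, so it becomes the next onset.
σ2/σ3 boundary: just /r/ — single C goes to the following onset.
Syllabification: jo.ro.roz.
Syllable 3 is /roz/: onset /r/, nucleus /o/, coda /z/.

r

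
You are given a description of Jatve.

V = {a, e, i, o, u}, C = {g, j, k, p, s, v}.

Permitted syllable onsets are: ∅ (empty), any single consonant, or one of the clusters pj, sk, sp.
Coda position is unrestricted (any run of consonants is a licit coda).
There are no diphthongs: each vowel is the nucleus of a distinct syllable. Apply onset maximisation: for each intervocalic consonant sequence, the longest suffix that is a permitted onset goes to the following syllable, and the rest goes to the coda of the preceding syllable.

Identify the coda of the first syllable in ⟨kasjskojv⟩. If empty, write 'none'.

sj

Nuclei (vowels): a, o → 2 syllables.
V1 /a/ – V2 /o/: cluster /sjsk/ — the longest permitted-onset suffix is /sk/; onset = /sk/, preceding coda = /sj/.
Putting it together: kasj.skojv.
Syllable 1 is /kasj/: onset /k/, nucleus /a/, coda /sj/.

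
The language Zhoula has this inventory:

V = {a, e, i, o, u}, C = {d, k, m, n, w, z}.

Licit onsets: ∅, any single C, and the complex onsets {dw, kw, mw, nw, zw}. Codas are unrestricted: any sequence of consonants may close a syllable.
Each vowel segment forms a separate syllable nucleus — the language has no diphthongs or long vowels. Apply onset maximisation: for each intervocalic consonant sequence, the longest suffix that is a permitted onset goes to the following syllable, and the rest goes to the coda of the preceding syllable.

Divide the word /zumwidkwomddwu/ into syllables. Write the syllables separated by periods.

The vowels are u, i, o, u — 4 nuclei, so 4 syllables.
σ1/σ2 boundary: /mw/ is a licit onset in full, so it all attaches to the next syllable.
σ2/σ3 boundary: cluster /dkw/ — the longest permitted-onset suffix is /kw/; onset = /kw/, preceding coda = /d/.
σ3/σ4 boundary: cluster /mddw/ — the longest permitted-onset suffix is /dw/; onset = /dw/, preceding coda = /md/.

zu.mwid.kwomd.dwu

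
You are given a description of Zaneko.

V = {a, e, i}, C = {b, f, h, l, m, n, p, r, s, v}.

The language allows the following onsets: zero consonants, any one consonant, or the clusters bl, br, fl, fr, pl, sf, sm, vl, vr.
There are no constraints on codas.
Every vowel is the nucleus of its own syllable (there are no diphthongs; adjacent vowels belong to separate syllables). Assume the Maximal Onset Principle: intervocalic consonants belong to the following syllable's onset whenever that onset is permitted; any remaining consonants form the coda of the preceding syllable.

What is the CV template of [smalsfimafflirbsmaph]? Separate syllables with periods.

CCVC.CCV.CVC.CCVCC.CCVCC

Vowels present: a, i, a, i, a; each is a nucleus, giving 5 syllables.
/a…i/ gap (V1→V2): /lsf/; trying suffixes from longest down, /sf/ is the first permitted one, so coda /l/ | onset /sf/.
/i…a/ gap (V2→V3): /m/ → onset of the next syllable (single consonants are always licit onsets).
/a…i/ gap (V3→V4): /ffl/; trying suffixes from longest down, /fl/ is the first permitted one, so coda /f/ | onset /fl/.
/i…a/ gap (V4→V5): /rbsm/ splits as /rb/ + /sm/ (/sm/ is the longest suffix that is a licit onset).
So the parse is smal.sfi.maf.flirb.smaph.
Mapping each syllable to C/V: /smal/ → CCVC, /sfi/ → CCV, /maf/ → CVC, /flirb/ → CCVCC, /smaph/ → CCVCC.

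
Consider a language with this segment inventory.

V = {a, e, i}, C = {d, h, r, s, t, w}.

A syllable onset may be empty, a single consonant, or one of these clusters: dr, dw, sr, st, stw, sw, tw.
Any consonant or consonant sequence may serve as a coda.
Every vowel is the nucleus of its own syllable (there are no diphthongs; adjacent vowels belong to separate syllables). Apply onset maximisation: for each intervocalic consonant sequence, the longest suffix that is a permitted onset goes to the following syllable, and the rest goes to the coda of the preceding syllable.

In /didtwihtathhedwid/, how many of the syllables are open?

1

The vowels are i, i, a, e, i — 5 nuclei, so 5 syllables.
σ1/σ2 boundary: /dtw/ — longest licit onset from the right is /tw/, leaving /d/ as coda.
σ2/σ3 boundary: /ht/; trying suffixes from longest down, /t/ is the first permitted one, so coda /h/ | onset /t/.
σ3/σ4 boundary: /thh/; trying suffixes from longest down, /h/ is the first permitted one, so coda /th/ | onset /h/.
σ4/σ5 boundary: /dw/ — entire cluster is a permitted onset → onset /dw/, coda ∅.
So the parse is did.twih.tath.he.dwid.
Classifying each syllable: /did/ (closed), /twih/ (closed), /tath/ (closed), /he/ (open), /dwid/ (closed).
Open syllables: 1.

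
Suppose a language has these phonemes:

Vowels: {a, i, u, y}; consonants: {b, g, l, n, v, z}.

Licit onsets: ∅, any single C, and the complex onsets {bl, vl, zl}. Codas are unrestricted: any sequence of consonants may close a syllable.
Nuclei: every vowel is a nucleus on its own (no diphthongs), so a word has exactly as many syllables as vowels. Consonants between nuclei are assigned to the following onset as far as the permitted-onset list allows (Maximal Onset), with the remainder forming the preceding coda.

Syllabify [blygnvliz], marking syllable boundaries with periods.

blygn.vliz

Vowels present: y, i; each is a nucleus, giving 2 syllables.
σ1/σ2 boundary: cluster /gnvl/ — the longest permitted-onset suffix is /vl/; onset = /vl/, preceding coda = /gn/.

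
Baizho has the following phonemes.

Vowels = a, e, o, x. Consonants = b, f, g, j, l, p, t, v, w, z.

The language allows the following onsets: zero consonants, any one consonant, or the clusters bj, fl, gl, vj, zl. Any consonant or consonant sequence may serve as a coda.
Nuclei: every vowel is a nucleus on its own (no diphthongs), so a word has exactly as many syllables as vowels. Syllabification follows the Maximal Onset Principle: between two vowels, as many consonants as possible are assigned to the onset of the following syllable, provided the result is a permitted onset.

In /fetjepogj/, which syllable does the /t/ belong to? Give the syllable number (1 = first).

1

The vowels are e, e, o — 3 nuclei, so 3 syllables.
V1 /e/ – V2 /e/: /tj/ splits as /t/ + /j/ (/j/ is the longest suffix that is a licit onset).
V2 /e/ – V3 /o/: /p/ → onset of the next syllable (single consonants are always licit onsets).
Result: fet.je.pogj.
The /t/ is in the coda of syllable 1 (/fet/).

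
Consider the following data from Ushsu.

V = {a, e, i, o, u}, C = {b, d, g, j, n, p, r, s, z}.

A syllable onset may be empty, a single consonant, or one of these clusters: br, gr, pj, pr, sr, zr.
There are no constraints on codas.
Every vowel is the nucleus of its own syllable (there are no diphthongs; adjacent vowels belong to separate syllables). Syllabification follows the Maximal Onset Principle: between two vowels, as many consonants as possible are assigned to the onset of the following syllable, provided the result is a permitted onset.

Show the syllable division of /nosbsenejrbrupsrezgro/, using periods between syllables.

nosb.se.nejr.brup.srez.gro

Vowels present: o, e, e, u, e, o; each is a nucleus, giving 6 syllables.
σ1/σ2 boundary: /sbs/; trying suffixes from longest down, /s/ is the first permitted one, so coda /sb/ | onset /s/.
σ2/σ3 boundary: /n/ → onset of the next syllable (single consonants are always licit onsets).
σ3/σ4 boundary: /jrbr/; trying suffixes from longest down, /br/ is the first permitted one, so coda /jr/ | onset /br/.
σ4/σ5 boundary: /psr/ — longest licit onset from the right is /sr/, leaving /p/ as coda.
σ5/σ6 boundary: cluster /zgr/ — the longest permitted-onset suffix is /gr/; onset = /gr/, preceding coda = /z/.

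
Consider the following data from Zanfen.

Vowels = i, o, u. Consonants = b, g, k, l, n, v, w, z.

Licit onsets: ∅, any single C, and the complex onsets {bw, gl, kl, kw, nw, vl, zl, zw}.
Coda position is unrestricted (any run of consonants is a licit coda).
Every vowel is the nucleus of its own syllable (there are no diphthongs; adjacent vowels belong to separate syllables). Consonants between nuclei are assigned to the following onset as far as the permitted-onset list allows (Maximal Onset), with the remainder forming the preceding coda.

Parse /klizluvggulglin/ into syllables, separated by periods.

Nuclei (vowels): i, u, u, i → 4 syllables.
/i…u/ gap (V1→V2): /zl/ is a licit onset in full, so it all attaches to the next syllable.
/u…u/ gap (V2→V3): /vgg/ splits as /vg/ + /g/ (/g/ is the longest suffix that is a licit onset).
/u…i/ gap (V3→V4): /lgl/; trying suffixes from longest down, /gl/ is the first permitted one, so coda /l/ | onset /gl/.

kli.zluvg.gul.glin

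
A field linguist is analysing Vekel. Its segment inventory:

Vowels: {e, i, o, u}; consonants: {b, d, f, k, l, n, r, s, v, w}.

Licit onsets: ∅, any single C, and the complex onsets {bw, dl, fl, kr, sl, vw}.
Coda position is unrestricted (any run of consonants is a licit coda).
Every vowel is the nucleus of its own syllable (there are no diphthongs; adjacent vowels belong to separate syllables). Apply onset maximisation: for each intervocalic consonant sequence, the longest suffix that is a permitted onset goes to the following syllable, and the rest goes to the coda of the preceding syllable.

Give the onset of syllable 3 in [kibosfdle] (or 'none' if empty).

dl

Nuclei (vowels): i, o, e → 3 syllables.
Between /i/ (V1) and /o/ (V2): /b/ → onset of the next syllable (single consonants are always licit onsets).
Between /o/ (V2) and /e/ (V3): /sfdl/; trying suffixes from longest down, /dl/ is the first permitted one, so coda /sf/ | onset /dl/.
Putting it together: ki.bosf.dle.
Syllable 3 is /dle/: onset /dl/, nucleus /e/, coda ∅.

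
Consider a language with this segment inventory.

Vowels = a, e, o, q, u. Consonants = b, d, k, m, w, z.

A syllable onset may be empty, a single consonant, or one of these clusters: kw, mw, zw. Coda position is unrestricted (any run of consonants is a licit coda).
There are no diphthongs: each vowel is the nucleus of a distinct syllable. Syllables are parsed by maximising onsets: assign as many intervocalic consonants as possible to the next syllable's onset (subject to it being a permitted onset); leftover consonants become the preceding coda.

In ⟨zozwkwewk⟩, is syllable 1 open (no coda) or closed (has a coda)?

closed

The vowels are o, e — 2 nuclei, so 2 syllables.
Between /o/ (V1) and /e/ (V2): cluster /zwkw/ — the longest permitted-onset suffix is /kw/; onset = /kw/, preceding coda = /zw/.
Putting it together: zozw.kwewk.
Syllable 1 is /zozw/ with coda /zw/, so it is closed.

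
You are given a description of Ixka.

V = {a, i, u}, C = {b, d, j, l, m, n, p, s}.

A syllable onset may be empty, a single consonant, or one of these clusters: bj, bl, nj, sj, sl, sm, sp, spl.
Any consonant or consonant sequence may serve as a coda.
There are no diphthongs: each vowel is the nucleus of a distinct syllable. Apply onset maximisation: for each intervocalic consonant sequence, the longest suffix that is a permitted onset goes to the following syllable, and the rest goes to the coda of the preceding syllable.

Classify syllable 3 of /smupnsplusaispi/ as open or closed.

Nuclei (vowels): u, u, a, i, i → 5 syllables.
Between /u/ (V1) and /u/ (V2): cluster /pnspl/ — the longest permitted-onset suffix is /spl/; onset = /spl/, preceding coda = /pn/.
Between /u/ (V2) and /a/ (V3): just /s/ — single C goes to the following onset.
Between /a/ (V3) and /i/ (V4): nothing intervenes; syllable break is V.V.
Between /i/ (V4) and /i/ (V5): /sp/ — entire cluster is a permitted onset → onset /sp/, coda ∅.
So the parse is smupn.splu.sa.i.spi.
Syllable 3 is /sa/; it ends in its nucleus with no coda, so it is open.

open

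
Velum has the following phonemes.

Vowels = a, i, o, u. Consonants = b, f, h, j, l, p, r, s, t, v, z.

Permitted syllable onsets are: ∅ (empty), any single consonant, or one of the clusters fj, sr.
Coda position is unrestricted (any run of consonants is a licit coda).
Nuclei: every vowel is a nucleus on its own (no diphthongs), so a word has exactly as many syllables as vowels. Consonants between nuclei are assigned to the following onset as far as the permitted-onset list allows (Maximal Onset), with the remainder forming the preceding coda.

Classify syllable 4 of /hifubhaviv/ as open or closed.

Vowels present: i, u, a, i; each is a nucleus, giving 4 syllables.
σ1/σ2 boundary: /f/ is a single consonant, so it becomes the next onset.
σ2/σ3 boundary: cluster /bh/ — the longest permitted-onset suffix is /h/; onset = /h/, preceding coda = /b/.
σ3/σ4 boundary: /v/ is a single consonant, so it becomes the next onset.
Syllabification: hi.fub.ha.viv.
Syllable 4 is /viv/ with coda /v/, so it is closed.

closed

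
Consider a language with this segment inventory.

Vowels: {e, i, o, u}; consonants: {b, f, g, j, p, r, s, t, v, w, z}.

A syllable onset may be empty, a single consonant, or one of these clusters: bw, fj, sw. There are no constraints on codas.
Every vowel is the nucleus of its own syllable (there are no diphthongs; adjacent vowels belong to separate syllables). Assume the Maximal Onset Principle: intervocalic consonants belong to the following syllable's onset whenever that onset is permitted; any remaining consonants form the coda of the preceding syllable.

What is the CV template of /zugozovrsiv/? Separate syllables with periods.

The vowels are u, o, o, i — 4 nuclei, so 4 syllables.
V1 /u/ – V2 /o/: /g/ is a single consonant, so it becomes the next onset.
V2 /o/ – V3 /o/: /z/ is a single consonant, so it becomes the next onset.
V3 /o/ – V4 /i/: /vrs/ splits as /vr/ + /s/ (/s/ is the longest suffix that is a licit onset).
Result: zu.go.zovr.siv.
Mapping each syllable to C/V: /zu/ → CV, /go/ → CV, /zovr/ → CVCC, /siv/ → CVC.

CV.CV.CVCC.CVC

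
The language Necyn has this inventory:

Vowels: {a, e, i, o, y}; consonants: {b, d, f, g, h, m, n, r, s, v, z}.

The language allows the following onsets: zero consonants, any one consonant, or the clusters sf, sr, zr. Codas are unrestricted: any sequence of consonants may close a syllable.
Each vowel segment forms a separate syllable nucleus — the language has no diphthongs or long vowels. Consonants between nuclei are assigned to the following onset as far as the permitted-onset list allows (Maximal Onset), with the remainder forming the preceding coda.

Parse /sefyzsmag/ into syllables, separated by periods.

Vowels present: e, y, a; each is a nucleus, giving 3 syllables.
V1 /e/ – V2 /y/: /f/ → onset of the next syllable (single consonants are always licit onsets).
V2 /y/ – V3 /a/: /zsm/; trying suffixes from longest down, /m/ is the first permitted one, so coda /zs/ | onset /m/.

se.fyzs.mag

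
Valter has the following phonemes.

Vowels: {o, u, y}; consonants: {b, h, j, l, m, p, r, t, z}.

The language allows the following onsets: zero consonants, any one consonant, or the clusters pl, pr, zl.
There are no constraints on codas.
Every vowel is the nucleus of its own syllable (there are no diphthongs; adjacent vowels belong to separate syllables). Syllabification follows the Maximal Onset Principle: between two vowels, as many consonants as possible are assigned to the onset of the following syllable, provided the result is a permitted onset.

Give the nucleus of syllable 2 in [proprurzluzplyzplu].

u

Vowels present: o, u, u, y, u; each is a nucleus, giving 5 syllables.
The second nucleus (vowel 2 from the left) is /u/.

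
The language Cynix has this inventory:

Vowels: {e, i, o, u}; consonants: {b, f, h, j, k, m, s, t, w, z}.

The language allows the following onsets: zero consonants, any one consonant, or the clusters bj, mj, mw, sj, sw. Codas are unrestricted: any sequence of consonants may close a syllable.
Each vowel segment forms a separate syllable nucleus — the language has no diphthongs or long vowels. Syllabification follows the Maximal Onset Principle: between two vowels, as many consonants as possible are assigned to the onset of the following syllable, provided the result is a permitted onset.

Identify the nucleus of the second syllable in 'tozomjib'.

The vowels are o, o, i — 3 nuclei, so 3 syllables.
The second nucleus (vowel 2 from the left) is /o/.

o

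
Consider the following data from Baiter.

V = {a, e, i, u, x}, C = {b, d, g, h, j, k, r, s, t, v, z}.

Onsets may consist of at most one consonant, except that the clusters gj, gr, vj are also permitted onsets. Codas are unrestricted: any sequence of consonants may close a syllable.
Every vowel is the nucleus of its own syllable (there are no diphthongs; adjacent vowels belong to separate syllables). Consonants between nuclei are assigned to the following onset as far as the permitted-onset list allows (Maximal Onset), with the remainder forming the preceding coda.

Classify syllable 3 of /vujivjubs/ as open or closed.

closed

The vowels are u, i, u — 3 nuclei, so 3 syllables.
Between /u/ (V1) and /i/ (V2): just /j/ — single C goes to the following onset.
Between /i/ (V2) and /u/ (V3): /vj/ is a licit onset in full, so it all attaches to the next syllable.
Result: vu.ji.vjubs.
Syllable 3 is /vjubs/ with coda /bs/, so it is closed.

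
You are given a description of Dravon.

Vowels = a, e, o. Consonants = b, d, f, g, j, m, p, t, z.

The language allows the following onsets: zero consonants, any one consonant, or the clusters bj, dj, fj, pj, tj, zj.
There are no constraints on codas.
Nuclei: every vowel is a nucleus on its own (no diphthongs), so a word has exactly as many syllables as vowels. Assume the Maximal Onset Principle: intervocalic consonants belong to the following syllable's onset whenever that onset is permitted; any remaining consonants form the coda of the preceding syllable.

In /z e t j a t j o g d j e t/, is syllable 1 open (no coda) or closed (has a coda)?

The vowels are e, a, o, e — 4 nuclei, so 4 syllables.
σ1/σ2 boundary: /tj/ is a licit onset in full, so it all attaches to the next syllable.
σ2/σ3 boundary: /tj/ is a licit onset in full, so it all attaches to the next syllable.
σ3/σ4 boundary: /gdj/; trying suffixes from longest down, /dj/ is the first permitted one, so coda /g/ | onset /dj/.
Syllabification: ze.tja.tjog.djet.
Syllable 1 is /ze/; it ends in its nucleus with no coda, so it is open.

open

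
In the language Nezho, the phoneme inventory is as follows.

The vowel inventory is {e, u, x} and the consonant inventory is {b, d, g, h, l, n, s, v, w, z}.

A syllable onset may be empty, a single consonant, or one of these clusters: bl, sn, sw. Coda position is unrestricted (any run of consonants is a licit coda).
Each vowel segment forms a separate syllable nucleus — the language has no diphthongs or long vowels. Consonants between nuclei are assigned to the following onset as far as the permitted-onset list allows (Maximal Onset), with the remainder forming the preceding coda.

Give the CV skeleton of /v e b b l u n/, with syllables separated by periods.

CVC.CCVC

The vowels are e, u — 2 nuclei, so 2 syllables.
σ1/σ2 boundary: /bbl/ splits as /b/ + /bl/ (/bl/ is the longest suffix that is a licit onset).
Result: veb.blun.
Mapping each syllable to C/V: /veb/ → CVC, /blun/ → CCVC.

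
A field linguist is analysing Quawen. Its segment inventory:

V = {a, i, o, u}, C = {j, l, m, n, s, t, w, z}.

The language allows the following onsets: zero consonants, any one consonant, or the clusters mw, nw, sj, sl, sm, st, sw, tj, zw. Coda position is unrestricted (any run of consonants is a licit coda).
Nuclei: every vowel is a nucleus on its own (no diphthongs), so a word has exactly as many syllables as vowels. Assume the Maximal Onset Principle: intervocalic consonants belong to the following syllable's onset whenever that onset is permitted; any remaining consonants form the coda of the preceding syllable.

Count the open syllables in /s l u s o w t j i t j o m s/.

2

Nuclei (vowels): u, o, i, o → 4 syllables.
σ1/σ2 boundary: /s/ is a single consonant, so it becomes the next onset.
σ2/σ3 boundary: /wtj/ splits as /w/ + /tj/ (/tj/ is the longest suffix that is a licit onset).
σ3/σ4 boundary: /tj/ is a licit onset in full, so it all attaches to the next syllable.
Putting it together: slu.sow.tji.tjoms.
Classifying each syllable: /slu/ (open), /sow/ (closed), /tji/ (open), /tjoms/ (closed).
Open syllables: 2.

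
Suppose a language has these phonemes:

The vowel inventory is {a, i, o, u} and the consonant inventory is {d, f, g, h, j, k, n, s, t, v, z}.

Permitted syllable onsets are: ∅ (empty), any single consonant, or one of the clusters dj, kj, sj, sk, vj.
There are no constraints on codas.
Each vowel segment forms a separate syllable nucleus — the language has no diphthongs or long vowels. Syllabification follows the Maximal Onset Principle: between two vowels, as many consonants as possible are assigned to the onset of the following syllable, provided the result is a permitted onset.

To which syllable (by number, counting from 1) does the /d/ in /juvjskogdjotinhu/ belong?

3

Vowels present: u, o, o, i, u; each is a nucleus, giving 5 syllables.
/u…o/ gap (V1→V2): cluster /vjsk/ — the longest permitted-onset suffix is /sk/; onset = /sk/, preceding coda = /vj/.
/o…o/ gap (V2→V3): /gdj/ — longest licit onset from the right is /dj/, leaving /g/ as coda.
/o…i/ gap (V3→V4): /t/ → onset of the next syllable (single consonants are always licit onsets).
/i…u/ gap (V4→V5): /nh/ — longest licit onset from the right is /h/, leaving /n/ as coda.
Syllabification: juvj.skog.djo.tin.hu.
The /d/ is in the onset of syllable 3 (/djo/).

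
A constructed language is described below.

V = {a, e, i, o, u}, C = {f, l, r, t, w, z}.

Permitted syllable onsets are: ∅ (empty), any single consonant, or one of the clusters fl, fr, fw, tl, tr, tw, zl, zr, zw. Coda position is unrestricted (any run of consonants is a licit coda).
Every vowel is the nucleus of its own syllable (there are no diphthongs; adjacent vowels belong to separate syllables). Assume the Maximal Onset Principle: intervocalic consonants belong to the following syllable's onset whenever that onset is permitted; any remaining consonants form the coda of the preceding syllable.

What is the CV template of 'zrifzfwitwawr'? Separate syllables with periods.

Nuclei (vowels): i, i, a → 3 syllables.
Between /i/ (V1) and /i/ (V2): /fzfw/ — longest licit onset from the right is /fw/, leaving /fz/ as coda.
Between /i/ (V2) and /a/ (V3): /tw/ is a licit onset in full, so it all attaches to the next syllable.
Syllabification: zrifz.fwi.twawr.
Mapping each syllable to C/V: /zrifz/ → CCVCC, /fwi/ → CCV, /twawr/ → CCVCC.

CCVCC.CCV.CCVCC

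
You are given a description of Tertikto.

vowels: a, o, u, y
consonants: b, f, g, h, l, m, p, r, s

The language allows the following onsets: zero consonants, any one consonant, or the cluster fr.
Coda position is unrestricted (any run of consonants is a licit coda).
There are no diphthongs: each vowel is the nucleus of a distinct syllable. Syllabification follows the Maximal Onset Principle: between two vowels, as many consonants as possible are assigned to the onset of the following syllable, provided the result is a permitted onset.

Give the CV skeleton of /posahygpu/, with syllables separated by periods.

CV.CV.CVC.CV

The vowels are o, a, y, u — 4 nuclei, so 4 syllables.
/o…a/ gap (V1→V2): just /s/ — single C goes to the following onset.
/a…y/ gap (V2→V3): /h/ → onset of the next syllable (single consonants are always licit onsets).
/y…u/ gap (V3→V4): /gp/; trying suffixes from longest down, /p/ is the first permitted one, so coda /g/ | onset /p/.
Result: po.sa.hyg.pu.
Mapping each syllable to C/V: /po/ → CV, /sa/ → CV, /hyg/ → CVC, /pu/ → CV.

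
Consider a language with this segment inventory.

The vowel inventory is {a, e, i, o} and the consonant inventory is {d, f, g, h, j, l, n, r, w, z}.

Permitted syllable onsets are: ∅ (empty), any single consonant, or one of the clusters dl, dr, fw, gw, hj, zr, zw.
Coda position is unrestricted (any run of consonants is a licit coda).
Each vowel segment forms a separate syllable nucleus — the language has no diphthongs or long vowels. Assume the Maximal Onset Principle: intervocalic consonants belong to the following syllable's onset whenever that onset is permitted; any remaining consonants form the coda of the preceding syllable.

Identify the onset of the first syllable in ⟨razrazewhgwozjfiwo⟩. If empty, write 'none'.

The vowels are a, a, e, o, i, o — 6 nuclei, so 6 syllables.
/a…a/ gap (V1→V2): /zr/ — entire cluster is a permitted onset → onset /zr/, coda ∅.
/a…e/ gap (V2→V3): /z/ is a single consonant, so it becomes the next onset.
/e…o/ gap (V3→V4): /whgw/ — longest licit onset from the right is /gw/, leaving /wh/ as coda.
/o…i/ gap (V4→V5): /zjf/; trying suffixes from longest down, /f/ is the first permitted one, so coda /zj/ | onset /f/.
/i…o/ gap (V5→V6): just /w/ — single C goes to the following onset.
Syllabification: ra.zra.zewh.gwozj.fi.wo.
Syllable 1 is /ra/: onset /r/, nucleus /a/, coda ∅.

r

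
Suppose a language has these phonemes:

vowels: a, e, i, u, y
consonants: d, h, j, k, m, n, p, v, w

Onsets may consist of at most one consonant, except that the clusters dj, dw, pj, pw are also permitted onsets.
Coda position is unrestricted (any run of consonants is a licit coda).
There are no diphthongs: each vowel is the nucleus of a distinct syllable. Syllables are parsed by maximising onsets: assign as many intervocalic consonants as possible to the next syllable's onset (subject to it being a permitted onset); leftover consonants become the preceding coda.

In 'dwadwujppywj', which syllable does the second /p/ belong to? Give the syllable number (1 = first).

3

The vowels are a, u, y — 3 nuclei, so 3 syllables.
V1 /a/ – V2 /u/: /dw/ is a licit onset in full, so it all attaches to the next syllable.
V2 /u/ – V3 /y/: cluster /jpp/ — the longest permitted-onset suffix is /p/; onset = /p/, preceding coda = /jp/.
Syllabification: dwa.dwujp.pywj.
The second /p/ is in the onset of syllable 3 (/pywj/).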